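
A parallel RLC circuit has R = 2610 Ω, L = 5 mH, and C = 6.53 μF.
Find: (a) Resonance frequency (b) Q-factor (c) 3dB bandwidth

Step 1 — Resonance: ω₀ = 1/√(LC) = 1/√(0.005·6.53e-06) = 5534 rad/s.
Step 2 — f₀ = ω₀/(2π) = 880.8 Hz.
Step 3 — Parallel Q: Q = R/(ω₀L) = 2610/(5534·0.005) = 94.32.
Step 4 — Bandwidth: Δω = ω₀/Q = 58.67 rad/s; BW = Δω/(2π) = 9.338 Hz.

(a) f₀ = 880.8 Hz  (b) Q = 94.32  (c) BW = 9.338 Hz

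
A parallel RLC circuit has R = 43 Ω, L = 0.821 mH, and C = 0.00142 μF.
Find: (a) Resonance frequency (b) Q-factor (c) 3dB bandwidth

Step 1 — Resonance: ω₀ = 1/√(LC) = 1/√(0.000821·1.42e-09) = 9.262e+05 rad/s.
Step 2 — f₀ = ω₀/(2π) = 1.474e+05 Hz.
Step 3 — Parallel Q: Q = R/(ω₀L) = 43/(9.262e+05·0.000821) = 0.05655.
Step 4 — Bandwidth: Δω = ω₀/Q = 1.638e+07 rad/s; BW = Δω/(2π) = 2.607e+06 Hz.

(a) f₀ = 1.474e+05 Hz  (b) Q = 0.05655  (c) BW = 2.607e+06 Hz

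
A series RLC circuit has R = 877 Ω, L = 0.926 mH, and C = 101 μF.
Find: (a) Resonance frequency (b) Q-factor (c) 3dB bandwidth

Step 1 — Resonance condition Im(Z)=0 gives ω₀ = 1/√(LC).
Step 2 — ω₀ = 1/√(0.000926·0.000101) = 3270 rad/s.
Step 3 — f₀ = ω₀/(2π) = 520.4 Hz.
Step 4 — Series Q: Q = ω₀L/R = 3270·0.000926/877 = 0.003453.
Step 5 — 3dB bandwidth: Δω = ω₀/Q = 9.471e+05 rad/s; BW = Δω/(2π) = 1.507e+05 Hz.

(a) f₀ = 520.4 Hz  (b) Q = 0.003453  (c) BW = 1.507e+05 Hz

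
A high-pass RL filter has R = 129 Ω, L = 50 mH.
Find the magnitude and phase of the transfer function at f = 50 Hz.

Step 1 — Angular frequency: ω = 2π·50 = 314.2 rad/s.
Step 2 — Transfer function: H(jω) = jωL/(R + jωL).
Step 3 — Numerator jωL = j·15.71; denominator R + jωL = 129 + j15.71.
Step 4 — H = 0.01461 + j0.12.
Step 5 — Magnitude: |H| = 0.1209 (-18.4 dB); phase: φ = 83.1°.

|H| = 0.1209 (-18.4 dB), φ = 83.1°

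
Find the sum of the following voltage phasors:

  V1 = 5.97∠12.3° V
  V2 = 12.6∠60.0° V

Step 1 — Convert each phasor to rectangular form:
  V1 = 5.97·(cos(12.3°) + j·sin(12.3°)) = 5.833 + j1.272 V
  V2 = 12.6·(cos(60.0°) + j·sin(60.0°)) = 6.3 + j10.91 V
Step 2 — Sum components: V_total = 12.13 + j12.18 V.
Step 3 — Convert to polar: |V_total| = 17.19 V, ∠V_total = 45.1°.

V_total = 17.19∠45.1° V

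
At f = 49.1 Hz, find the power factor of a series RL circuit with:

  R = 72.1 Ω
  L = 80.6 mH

Step 1 — Angular frequency: ω = 2π·f = 2π·49.1 = 308.5 rad/s.
Step 2 — Component impedances:
  R: Z = R = 72.1 Ω
  L: Z = jωL = j·308.5·0.0806 = 0 + j24.87 Ω
Step 3 — Series combination: Z_total = R + L = 72.1 + j24.87 Ω = 76.27∠19.0° Ω.
Step 4 — Power factor: PF = cos(φ) = Re(Z)/|Z| = 72.1/76.267 = 0.9454.
Step 5 — Type: Im(Z) = 24.87 ⇒ lagging (phase φ = 19.0°).

PF = 0.9454 (lagging, φ = 19.0°)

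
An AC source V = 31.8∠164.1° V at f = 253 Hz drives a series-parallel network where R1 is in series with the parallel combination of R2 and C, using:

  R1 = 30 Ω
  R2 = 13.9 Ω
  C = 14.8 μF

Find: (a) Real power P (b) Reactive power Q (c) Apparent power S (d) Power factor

Step 1 — Angular frequency: ω = 2π·f = 2π·253 = 1590 rad/s.
Step 2 — Component impedances:
  R1: Z = R = 30 Ω
  R2: Z = R = 13.9 Ω
  C: Z = 1/(jωC) = -j/(ω·C) = 0 - j42.5 Ω
Step 3 — Parallel branch: R2 || C = 1/(1/R2 + 1/C) = 12.56 - j4.106 Ω.
Step 4 — Series with R1: Z_total = R1 + (R2 || C) = 42.56 - j4.106 Ω = 42.75∠-5.5° Ω.
Step 5 — Source phasor: V = 31.8∠164.1° V = -30.58 + j8.712 V.
Step 6 — Current: I = V / Z = -0.7316 + j0.1341 A = 0.7438∠169.6° A.
Step 7 — Complex power: S = V·I* = 23.54 - j2.272 VA.
Step 8 — Real power: P = Re(S) = 23.54 W.
Step 9 — Reactive power: Q = Im(S) = -2.272 VAR.
Step 10 — Apparent power: |S| = 23.65 VA.
Step 11 — Power factor: PF = P/|S| = 0.9954 (leading).

(a) P = 23.54 W  (b) Q = -2.272 VAR  (c) S = 23.65 VA  (d) PF = 0.9954 (leading)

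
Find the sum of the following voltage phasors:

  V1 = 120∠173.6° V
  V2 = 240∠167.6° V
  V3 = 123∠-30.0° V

Step 1 — Convert each phasor to rectangular form:
  V1 = 120·(cos(173.6°) + j·sin(173.6°)) = -119.3 + j13.38 V
  V2 = 240·(cos(167.6°) + j·sin(167.6°)) = -234.4 + j51.54 V
  V3 = 123·(cos(-30.0°) + j·sin(-30.0°)) = 106.5 - j61.5 V
Step 2 — Sum components: V_total = -247.1 + j3.413 V.
Step 3 — Convert to polar: |V_total| = 247.2 V, ∠V_total = 179.2°.

V_total = 247.2∠179.2° V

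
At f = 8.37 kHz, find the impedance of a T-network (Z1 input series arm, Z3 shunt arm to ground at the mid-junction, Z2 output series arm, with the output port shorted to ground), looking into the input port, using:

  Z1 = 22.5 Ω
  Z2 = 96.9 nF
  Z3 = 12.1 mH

Step 1 — Angular frequency: ω = 2π·f = 2π·8370 = 5.259e+04 rad/s.
Step 2 — Component impedances:
  Z1: Z = R = 22.5 Ω
  Z2: Z = 1/(jωC) = -j/(ω·C) = 0 - j196.2 Ω
  Z3: Z = jωL = j·5.259e+04·0.0121 = 0 + j636.3 Ω
Step 3 — With the output port shorted to ground, the output series arm Z2 runs from the junction to ground; the shunt arm Z3 also runs from the junction to ground. They appear in parallel: Z3 || Z2 = 0 - j283.7 Ω.
Step 4 — Series with input arm Z1: Z_in = Z1 + (Z3 || Z2) = 22.5 - j283.7 Ω = 284.6∠-85.5° Ω.

Z = 22.5 - j283.7 Ω = 284.6∠-85.5° Ω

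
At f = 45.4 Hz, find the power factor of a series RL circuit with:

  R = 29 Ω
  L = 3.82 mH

Step 1 — Angular frequency: ω = 2π·f = 2π·45.4 = 285.3 rad/s.
Step 2 — Component impedances:
  R: Z = R = 29 Ω
  L: Z = jωL = j·285.3·0.00382 = 0 + j1.09 Ω
Step 3 — Series combination: Z_total = R + L = 29 + j1.09 Ω = 29.02∠2.2° Ω.
Step 4 — Power factor: PF = cos(φ) = Re(Z)/|Z| = 29/29.02 = 0.9993.
Step 5 — Type: Im(Z) = 1.09 ⇒ lagging (phase φ = 2.2°).

PF = 0.9993 (lagging, φ = 2.2°)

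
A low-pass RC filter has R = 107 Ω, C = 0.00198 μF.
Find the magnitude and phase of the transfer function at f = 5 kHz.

Step 1 — Angular frequency: ω = 2π·5000 = 3.142e+04 rad/s.
Step 2 — Transfer function: H(jω) = 1/(1 + jωRC).
Step 3 — Denominator: 1 + jωRC = 1 + j·3.142e+04·107·1.98e-09 = 1 + j0.006656.
Step 4 — H = 1 - j0.006655.
Step 5 — Magnitude: |H| = 1 (-0.0 dB); phase: φ = -0.4°.

|H| = 1 (-0.0 dB), φ = -0.4°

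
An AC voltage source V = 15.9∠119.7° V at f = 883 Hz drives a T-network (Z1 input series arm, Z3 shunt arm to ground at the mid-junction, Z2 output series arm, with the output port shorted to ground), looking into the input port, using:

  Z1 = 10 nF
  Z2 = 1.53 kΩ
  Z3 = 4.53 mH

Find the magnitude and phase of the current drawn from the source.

Step 1 — Angular frequency: ω = 2π·f = 2π·883 = 5548 rad/s.
Step 2 — Component impedances:
  Z1: Z = 1/(jωC) = -j/(ω·C) = 0 - j1.802e+04 Ω
  Z2: Z = R = 1530 Ω
  Z3: Z = jωL = j·5548·0.00453 = 0 + j25.13 Ω
Step 3 — With the output port shorted to ground, the output series arm Z2 runs from the junction to ground; the shunt arm Z3 also runs from the junction to ground. They appear in parallel: Z3 || Z2 = 0.4127 + j25.13 Ω.
Step 4 — Series with input arm Z1: Z_in = Z1 + (Z3 || Z2) = 0.4127 - j1.8e+04 Ω = 1.8e+04∠-90.0° Ω.
Step 5 — Source phasor: V = 15.9∠119.7° V = -7.878 + j13.81 V.
Step 6 — Ohm's law: I = V / Z_total = (-7.878 + j13.81) / (0.4127 - j1.8e+04) = -0.0007673 - j0.0004377 A.
Step 7 — Convert to polar: |I| = 0.0008834 A, ∠I = -150.3°.

I = 0.0008834∠-150.3° A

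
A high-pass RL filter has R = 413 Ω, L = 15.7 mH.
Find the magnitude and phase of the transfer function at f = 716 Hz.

Step 1 — Angular frequency: ω = 2π·716 = 4499 rad/s.
Step 2 — Transfer function: H(jω) = jωL/(R + jωL).
Step 3 — Numerator jωL = j·70.63; denominator R + jωL = 413 + j70.63.
Step 4 — H = 0.02842 + j0.1662.
Step 5 — Magnitude: |H| = 0.1686 (-15.5 dB); phase: φ = 80.3°.

|H| = 0.1686 (-15.5 dB), φ = 80.3°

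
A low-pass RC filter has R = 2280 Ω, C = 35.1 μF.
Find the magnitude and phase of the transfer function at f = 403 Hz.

Step 1 — Angular frequency: ω = 2π·403 = 2532 rad/s.
Step 2 — Transfer function: H(jω) = 1/(1 + jωRC).
Step 3 — Denominator: 1 + jωRC = 1 + j·2532·2280·3.51e-05 = 1 + j202.6.
Step 4 — H = 2.435e-05 - j0.004935.
Step 5 — Magnitude: |H| = 0.004935 (-46.1 dB); phase: φ = -89.7°.

|H| = 0.004935 (-46.1 dB), φ = -89.7°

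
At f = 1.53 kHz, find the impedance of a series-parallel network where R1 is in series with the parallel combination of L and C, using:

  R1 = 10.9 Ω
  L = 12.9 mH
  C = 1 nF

Step 1 — Angular frequency: ω = 2π·f = 2π·1530 = 9613 rad/s.
Step 2 — Component impedances:
  R1: Z = R = 10.9 Ω
  L: Z = jωL = j·9613·0.0129 = 0 + j124 Ω
  C: Z = 1/(jωC) = -j/(ω·C) = 0 - j1.04e+05 Ω
Step 3 — Parallel branch: L || C = 1/(1/L + 1/C) = 0 + j124.2 Ω.
Step 4 — Series with R1: Z_total = R1 + (L || C) = 10.9 + j124.2 Ω = 124.6∠85.0° Ω.

Z = 10.9 + j124.2 Ω = 124.6∠85.0° Ω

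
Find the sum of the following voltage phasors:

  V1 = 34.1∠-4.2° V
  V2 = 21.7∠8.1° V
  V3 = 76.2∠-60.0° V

Step 1 — Convert each phasor to rectangular form:
  V1 = 34.1·(cos(-4.2°) + j·sin(-4.2°)) = 34.01 - j2.497 V
  V2 = 21.7·(cos(8.1°) + j·sin(8.1°)) = 21.48 + j3.058 V
  V3 = 76.2·(cos(-60.0°) + j·sin(-60.0°)) = 38.1 - j65.99 V
Step 2 — Sum components: V_total = 93.59 - j65.43 V.
Step 3 — Convert to polar: |V_total| = 114.2 V, ∠V_total = -35.0°.

V_total = 114.2∠-35.0° V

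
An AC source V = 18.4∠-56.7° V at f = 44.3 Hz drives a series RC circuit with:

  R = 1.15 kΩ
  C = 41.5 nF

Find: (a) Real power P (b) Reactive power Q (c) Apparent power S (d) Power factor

Step 1 — Angular frequency: ω = 2π·f = 2π·44.3 = 278.3 rad/s.
Step 2 — Component impedances:
  R: Z = R = 1150 Ω
  C: Z = 1/(jωC) = -j/(ω·C) = 0 - j8.657e+04 Ω
Step 3 — Series combination: Z_total = R + C = 1150 - j8.657e+04 Ω = 8.658e+04∠-89.2° Ω.
Step 4 — Source phasor: V = 18.4∠-56.7° V = 10.1 - j15.38 V.
Step 5 — Current: I = V / Z = 0.0001792 + j0.0001143 A = 0.0002125∠32.5° A.
Step 6 — Complex power: S = V·I* = 5.194e-05 - j0.00391 VA.
Step 7 — Real power: P = Re(S) = 5.194e-05 W.
Step 8 — Reactive power: Q = Im(S) = -0.00391 VAR.
Step 9 — Apparent power: |S| = 0.00391 VA.
Step 10 — Power factor: PF = P/|S| = 0.01328 (leading).

(a) P = 5.194e-05 W  (b) Q = -0.00391 VAR  (c) S = 0.00391 VA  (d) PF = 0.01328 (leading)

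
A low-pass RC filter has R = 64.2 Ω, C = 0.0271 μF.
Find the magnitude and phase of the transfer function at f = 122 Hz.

Step 1 — Angular frequency: ω = 2π·122 = 766.5 rad/s.
Step 2 — Transfer function: H(jω) = 1/(1 + jωRC).
Step 3 — Denominator: 1 + jωRC = 1 + j·766.5·64.2·2.71e-08 = 1 + j0.001334.
Step 4 — H = 1 - j0.001334.
Step 5 — Magnitude: |H| = 1 (-0.0 dB); phase: φ = -0.1°.

|H| = 1 (-0.0 dB), φ = -0.1°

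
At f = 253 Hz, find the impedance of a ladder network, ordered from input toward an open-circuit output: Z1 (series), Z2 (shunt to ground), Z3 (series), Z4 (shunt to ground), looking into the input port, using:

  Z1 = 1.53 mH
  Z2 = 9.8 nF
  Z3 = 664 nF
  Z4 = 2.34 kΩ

Step 1 — Angular frequency: ω = 2π·f = 2π·253 = 1590 rad/s.
Step 2 — Component impedances:
  Z1: Z = jωL = j·1590·0.00153 = 0 + j2.432 Ω
  Z2: Z = 1/(jωC) = -j/(ω·C) = 0 - j6.419e+04 Ω
  Z3: Z = 1/(jωC) = -j/(ω·C) = 0 - j947.4 Ω
  Z4: Z = R = 2340 Ω
Step 3 — Ladder network (open output): work backward from the far end, alternating series and parallel combinations. Z_in = 2269 - j1013 Ω = 2485∠-24.0° Ω.

Z = 2269 - j1013 Ω = 2485∠-24.0° Ω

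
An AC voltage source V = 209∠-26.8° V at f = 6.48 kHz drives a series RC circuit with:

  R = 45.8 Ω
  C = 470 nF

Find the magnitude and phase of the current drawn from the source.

Step 1 — Angular frequency: ω = 2π·f = 2π·6480 = 4.072e+04 rad/s.
Step 2 — Component impedances:
  R: Z = R = 45.8 Ω
  C: Z = 1/(jωC) = -j/(ω·C) = 0 - j52.26 Ω
Step 3 — Series combination: Z_total = R + C = 45.8 - j52.26 Ω = 69.49∠-48.8° Ω.
Step 4 — Source phasor: V = 209∠-26.8° V = 186.6 - j94.23 V.
Step 5 — Ohm's law: I = V / Z_total = (186.6 - j94.23) / (45.8 - j52.26) = 2.789 + j1.125 A.
Step 6 — Convert to polar: |I| = 3.008 A, ∠I = 22.0°.

I = 3.008∠22.0° A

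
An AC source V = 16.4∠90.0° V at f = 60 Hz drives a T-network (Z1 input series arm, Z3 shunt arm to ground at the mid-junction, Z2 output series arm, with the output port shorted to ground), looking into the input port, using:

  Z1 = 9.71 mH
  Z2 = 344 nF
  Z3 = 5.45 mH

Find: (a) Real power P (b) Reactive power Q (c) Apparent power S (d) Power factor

Step 1 — Angular frequency: ω = 2π·f = 2π·60 = 377 rad/s.
Step 2 — Component impedances:
  Z1: Z = jωL = j·377·0.00971 = 0 + j3.661 Ω
  Z2: Z = 1/(jωC) = -j/(ω·C) = 0 - j7711 Ω
  Z3: Z = jωL = j·377·0.00545 = 0 + j2.055 Ω
Step 3 — With the output port shorted to ground, the output series arm Z2 runs from the junction to ground; the shunt arm Z3 also runs from the junction to ground. They appear in parallel: Z3 || Z2 = 0 + j2.055 Ω.
Step 4 — Series with input arm Z1: Z_in = Z1 + (Z3 || Z2) = 0 + j5.716 Ω = 5.716∠90.0° Ω.
Step 5 — Source phasor: V = 16.4∠90.0° V = 0 + j16.4 V.
Step 6 — Current: I = V / Z = 2.869 A = 2.869∠-0.0° A.
Step 7 — Complex power: S = V·I* = 0 + j47.06 VA.
Step 8 — Real power: P = Re(S) = 0 W.
Step 9 — Reactive power: Q = Im(S) = 47.06 VAR.
Step 10 — Apparent power: |S| = 47.06 VA.
Step 11 — Power factor: PF = P/|S| = 0 (lagging).

(a) P = 0 W  (b) Q = 47.06 VAR  (c) S = 47.06 VA  (d) PF = 0 (lagging)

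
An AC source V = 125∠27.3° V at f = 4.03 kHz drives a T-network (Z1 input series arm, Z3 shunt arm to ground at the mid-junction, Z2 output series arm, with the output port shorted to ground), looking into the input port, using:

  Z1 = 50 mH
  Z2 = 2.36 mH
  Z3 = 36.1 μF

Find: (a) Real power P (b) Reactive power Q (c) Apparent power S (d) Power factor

Step 1 — Angular frequency: ω = 2π·f = 2π·4030 = 2.532e+04 rad/s.
Step 2 — Component impedances:
  Z1: Z = jωL = j·2.532e+04·0.05 = 0 + j1266 Ω
  Z2: Z = jωL = j·2.532e+04·0.00236 = 0 + j59.76 Ω
  Z3: Z = 1/(jωC) = -j/(ω·C) = 0 - j1.094 Ω
Step 3 — With the output port shorted to ground, the output series arm Z2 runs from the junction to ground; the shunt arm Z3 also runs from the junction to ground. They appear in parallel: Z3 || Z2 = 0 - j1.114 Ω.
Step 4 — Series with input arm Z1: Z_in = Z1 + (Z3 || Z2) = 0 + j1265 Ω = 1265∠90.0° Ω.
Step 5 — Source phasor: V = 125∠27.3° V = 111.1 + j57.33 V.
Step 6 — Current: I = V / Z = 0.04532 - j0.08781 A = 0.09882∠-62.7° A.
Step 7 — Complex power: S = V·I* = 0 + j12.35 VA.
Step 8 — Real power: P = Re(S) = 0 W.
Step 9 — Reactive power: Q = Im(S) = 12.35 VAR.
Step 10 — Apparent power: |S| = 12.35 VA.
Step 11 — Power factor: PF = P/|S| = 0 (lagging).

(a) P = 0 W  (b) Q = 12.35 VAR  (c) S = 12.35 VA  (d) PF = 0 (lagging)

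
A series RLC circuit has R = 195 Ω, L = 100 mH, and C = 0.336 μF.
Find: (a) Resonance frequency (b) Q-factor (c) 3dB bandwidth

Step 1 — Resonance: ω₀ = 1/√(LC) = 1/√(0.1·3.36e-07) = 5455 rad/s.
Step 2 — f₀ = ω₀/(2π) = 868.3 Hz.
Step 3 — Series Q: Q = ω₀L/R = 5455·0.1/195 = 2.798.
Step 4 — Bandwidth: Δω = ω₀/Q = 1950 rad/s; BW = Δω/(2π) = 310.4 Hz.

(a) f₀ = 868.3 Hz  (b) Q = 2.798  (c) BW = 310.4 Hz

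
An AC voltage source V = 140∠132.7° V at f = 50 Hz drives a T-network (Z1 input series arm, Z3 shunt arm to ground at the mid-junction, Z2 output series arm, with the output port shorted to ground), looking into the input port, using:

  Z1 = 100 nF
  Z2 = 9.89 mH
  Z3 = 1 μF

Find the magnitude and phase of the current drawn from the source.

Step 1 — Angular frequency: ω = 2π·f = 2π·50 = 314.2 rad/s.
Step 2 — Component impedances:
  Z1: Z = 1/(jωC) = -j/(ω·C) = 0 - j3.183e+04 Ω
  Z2: Z = jωL = j·314.2·0.00989 = 0 + j3.107 Ω
  Z3: Z = 1/(jωC) = -j/(ω·C) = 0 - j3183 Ω
Step 3 — With the output port shorted to ground, the output series arm Z2 runs from the junction to ground; the shunt arm Z3 also runs from the junction to ground. They appear in parallel: Z3 || Z2 = 0 + j3.11 Ω.
Step 4 — Series with input arm Z1: Z_in = Z1 + (Z3 || Z2) = 0 - j3.183e+04 Ω = 3.183e+04∠-90.0° Ω.
Step 5 — Source phasor: V = 140∠132.7° V = -94.94 + j102.9 V.
Step 6 — Ohm's law: I = V / Z_total = (-94.94 + j102.9) / (0 - j3.183e+04) = -0.003233 - j0.002983 A.
Step 7 — Convert to polar: |I| = 0.004399 A, ∠I = -137.3°.

I = 0.004399∠-137.3° A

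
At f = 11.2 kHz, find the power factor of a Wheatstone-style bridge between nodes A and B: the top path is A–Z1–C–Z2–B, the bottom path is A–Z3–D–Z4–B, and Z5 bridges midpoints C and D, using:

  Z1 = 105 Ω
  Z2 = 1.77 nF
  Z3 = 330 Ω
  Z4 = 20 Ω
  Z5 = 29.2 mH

Step 1 — Angular frequency: ω = 2π·f = 2π·1.12e+04 = 7.037e+04 rad/s.
Step 2 — Component impedances:
  Z1: Z = R = 105 Ω
  Z2: Z = 1/(jωC) = -j/(ω·C) = 0 - j8028 Ω
  Z3: Z = R = 330 Ω
  Z4: Z = R = 20 Ω
  Z5: Z = jωL = j·7.037e+04·0.0292 = 0 + j2055 Ω
Step 3 — Bridge requires nodal analysis (the Z5 bridge couples midpoints C and D, so the two paths cannot be reduced to a simple series/parallel combination). Setting node B to ground and injecting 1 A at node A, the 3-node admittance system at A, C, D solves to V_A = Z_AB = 344.2 + j36.81 Ω = 346.1∠6.1° Ω.
Step 4 — Power factor: PF = cos(φ) = Re(Z)/|Z| = 344.15/346.12 = 0.9943.
Step 5 — Type: Im(Z) = 36.81 ⇒ lagging (phase φ = 6.1°).

PF = 0.9943 (lagging, φ = 6.1°)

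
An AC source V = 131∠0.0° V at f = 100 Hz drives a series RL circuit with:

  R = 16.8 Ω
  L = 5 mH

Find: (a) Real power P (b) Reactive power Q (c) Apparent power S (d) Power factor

Step 1 — Angular frequency: ω = 2π·f = 2π·100 = 628.3 rad/s.
Step 2 — Component impedances:
  R: Z = R = 16.8 Ω
  L: Z = jωL = j·628.3·0.005 = 0 + j3.142 Ω
Step 3 — Series combination: Z_total = R + L = 16.8 + j3.142 Ω = 17.09∠10.6° Ω.
Step 4 — Source phasor: V = 131∠0.0° V = 131 V.
Step 5 — Current: I = V / Z = 7.534 - j1.409 A = 7.665∠-10.6° A.
Step 6 — Complex power: S = V·I* = 987 + j184.6 VA.
Step 7 — Real power: P = Re(S) = 987 W.
Step 8 — Reactive power: Q = Im(S) = 184.6 VAR.
Step 9 — Apparent power: |S| = 1004 VA.
Step 10 — Power factor: PF = P/|S| = 0.983 (lagging).

(a) P = 987 W  (b) Q = 184.6 VAR  (c) S = 1004 VA  (d) PF = 0.983 (lagging)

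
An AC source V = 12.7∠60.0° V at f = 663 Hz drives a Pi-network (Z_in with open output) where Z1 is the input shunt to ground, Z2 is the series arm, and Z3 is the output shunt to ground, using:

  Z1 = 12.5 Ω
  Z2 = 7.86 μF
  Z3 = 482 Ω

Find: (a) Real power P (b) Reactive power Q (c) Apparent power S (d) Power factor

Step 1 — Angular frequency: ω = 2π·f = 2π·663 = 4166 rad/s.
Step 2 — Component impedances:
  Z1: Z = R = 12.5 Ω
  Z2: Z = 1/(jωC) = -j/(ω·C) = 0 - j30.54 Ω
  Z3: Z = R = 482 Ω
Step 3 — With open output, the series arm Z2 and the output shunt Z3 appear in series to ground: Z2 + Z3 = 482 - j30.54 Ω.
Step 4 — Parallel with input shunt Z1: Z_in = Z1 || (Z2 + Z3) = 12.19 - j0.01944 Ω = 12.19∠-0.1° Ω.
Step 5 — Source phasor: V = 12.7∠60.0° V = 6.35 + j11 V.
Step 6 — Current: I = V / Z = 0.5197 + j0.9034 A = 1.042∠60.1° A.
Step 7 — Complex power: S = V·I* = 13.24 - j0.02112 VA.
Step 8 — Real power: P = Re(S) = 13.24 W.
Step 9 — Reactive power: Q = Im(S) = -0.02112 VAR.
Step 10 — Apparent power: |S| = 13.24 VA.
Step 11 — Power factor: PF = P/|S| = 1 (leading).

(a) P = 13.24 W  (b) Q = -0.02112 VAR  (c) S = 13.24 VA  (d) PF = 1 (leading)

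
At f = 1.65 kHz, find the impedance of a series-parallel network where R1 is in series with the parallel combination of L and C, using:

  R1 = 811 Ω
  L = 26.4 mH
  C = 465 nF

Step 1 — Angular frequency: ω = 2π·f = 2π·1650 = 1.037e+04 rad/s.
Step 2 — Component impedances:
  R1: Z = R = 811 Ω
  L: Z = jωL = j·1.037e+04·0.0264 = 0 + j273.7 Ω
  C: Z = 1/(jωC) = -j/(ω·C) = 0 - j207.4 Ω
Step 3 — Parallel branch: L || C = 1/(1/L + 1/C) = 0 - j856.8 Ω.
Step 4 — Series with R1: Z_total = R1 + (L || C) = 811 - j856.8 Ω = 1180∠-46.6° Ω.

Z = 811 - j856.8 Ω = 1180∠-46.6° Ω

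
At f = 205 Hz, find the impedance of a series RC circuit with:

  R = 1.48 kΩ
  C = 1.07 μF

Step 1 — Angular frequency: ω = 2π·f = 2π·205 = 1288 rad/s.
Step 2 — Component impedances:
  R: Z = R = 1480 Ω
  C: Z = 1/(jωC) = -j/(ω·C) = 0 - j725.6 Ω
Step 3 — Series combination: Z_total = R + C = 1480 - j725.6 Ω = 1648∠-26.1° Ω.

Z = 1480 - j725.6 Ω = 1648∠-26.1° Ω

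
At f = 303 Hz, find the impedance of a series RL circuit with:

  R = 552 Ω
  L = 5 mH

Step 1 — Angular frequency: ω = 2π·f = 2π·303 = 1904 rad/s.
Step 2 — Component impedances:
  R: Z = R = 552 Ω
  L: Z = jωL = j·1904·0.005 = 0 + j9.519 Ω
Step 3 — Series combination: Z_total = R + L = 552 + j9.519 Ω = 552.1∠1.0° Ω.

Z = 552 + j9.519 Ω = 552.1∠1.0° Ω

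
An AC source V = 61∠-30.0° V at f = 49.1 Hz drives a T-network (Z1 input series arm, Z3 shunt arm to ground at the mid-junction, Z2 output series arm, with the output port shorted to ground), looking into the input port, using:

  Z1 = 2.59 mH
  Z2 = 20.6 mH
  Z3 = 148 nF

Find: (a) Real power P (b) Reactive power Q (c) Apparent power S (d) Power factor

Step 1 — Angular frequency: ω = 2π·f = 2π·49.1 = 308.5 rad/s.
Step 2 — Component impedances:
  Z1: Z = jωL = j·308.5·0.00259 = 0 + j0.799 Ω
  Z2: Z = jωL = j·308.5·0.0206 = 0 + j6.355 Ω
  Z3: Z = 1/(jωC) = -j/(ω·C) = 0 - j2.19e+04 Ω
Step 3 — With the output port shorted to ground, the output series arm Z2 runs from the junction to ground; the shunt arm Z3 also runs from the junction to ground. They appear in parallel: Z3 || Z2 = 0 + j6.357 Ω.
Step 4 — Series with input arm Z1: Z_in = Z1 + (Z3 || Z2) = 0 + j7.156 Ω = 7.156∠90.0° Ω.
Step 5 — Source phasor: V = 61∠-30.0° V = 52.83 - j30.5 V.
Step 6 — Current: I = V / Z = -4.262 - j7.382 A = 8.524∠-120.0° A.
Step 7 — Complex power: S = V·I* = 0 + j520 VA.
Step 8 — Real power: P = Re(S) = 0 W.
Step 9 — Reactive power: Q = Im(S) = 520 VAR.
Step 10 — Apparent power: |S| = 520 VA.
Step 11 — Power factor: PF = P/|S| = 0 (lagging).

(a) P = 0 W  (b) Q = 520 VAR  (c) S = 520 VA  (d) PF = 0 (lagging)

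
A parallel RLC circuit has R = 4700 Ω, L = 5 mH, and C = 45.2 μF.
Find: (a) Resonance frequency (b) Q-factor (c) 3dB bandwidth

Step 1 — Resonance: ω₀ = 1/√(LC) = 1/√(0.005·4.52e-05) = 2104 rad/s.
Step 2 — f₀ = ω₀/(2π) = 334.8 Hz.
Step 3 — Parallel Q: Q = R/(ω₀L) = 4700/(2104·0.005) = 446.9.
Step 4 — Bandwidth: Δω = ω₀/Q = 4.707 rad/s; BW = Δω/(2π) = 0.7492 Hz.

(a) f₀ = 334.8 Hz  (b) Q = 446.9  (c) BW = 0.7492 Hz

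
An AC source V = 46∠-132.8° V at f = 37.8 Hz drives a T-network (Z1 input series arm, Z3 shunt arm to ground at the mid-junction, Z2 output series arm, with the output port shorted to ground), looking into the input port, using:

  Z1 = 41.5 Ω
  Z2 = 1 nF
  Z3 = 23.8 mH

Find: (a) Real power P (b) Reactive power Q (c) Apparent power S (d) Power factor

Step 1 — Angular frequency: ω = 2π·f = 2π·37.8 = 237.5 rad/s.
Step 2 — Component impedances:
  Z1: Z = R = 41.5 Ω
  Z2: Z = 1/(jωC) = -j/(ω·C) = 0 - j4.21e+06 Ω
  Z3: Z = jωL = j·237.5·0.0238 = 0 + j5.653 Ω
Step 3 — With the output port shorted to ground, the output series arm Z2 runs from the junction to ground; the shunt arm Z3 also runs from the junction to ground. They appear in parallel: Z3 || Z2 = 0 + j5.653 Ω.
Step 4 — Series with input arm Z1: Z_in = Z1 + (Z3 || Z2) = 41.5 + j5.653 Ω = 41.88∠7.8° Ω.
Step 5 — Source phasor: V = 46∠-132.8° V = -31.25 - j33.75 V.
Step 6 — Current: I = V / Z = -0.8482 - j0.6978 A = 1.098∠-140.6° A.
Step 7 — Complex power: S = V·I* = 50.06 + j6.818 VA.
Step 8 — Real power: P = Re(S) = 50.06 W.
Step 9 — Reactive power: Q = Im(S) = 6.818 VAR.
Step 10 — Apparent power: |S| = 50.52 VA.
Step 11 — Power factor: PF = P/|S| = 0.9909 (lagging).

(a) P = 50.06 W  (b) Q = 6.818 VAR  (c) S = 50.52 VA  (d) PF = 0.9909 (lagging)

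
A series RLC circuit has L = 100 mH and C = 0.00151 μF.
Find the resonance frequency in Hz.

Step 1 — Resonance condition Im(Z)=0 gives ω₀ = 1/√(LC).
Step 2 — ω₀ = 1/√(0.1·1.51e-09) = 8.138e+04 rad/s.
Step 3 — f₀ = ω₀/(2π) = 1.295e+04 Hz.

f₀ = 1.295e+04 Hz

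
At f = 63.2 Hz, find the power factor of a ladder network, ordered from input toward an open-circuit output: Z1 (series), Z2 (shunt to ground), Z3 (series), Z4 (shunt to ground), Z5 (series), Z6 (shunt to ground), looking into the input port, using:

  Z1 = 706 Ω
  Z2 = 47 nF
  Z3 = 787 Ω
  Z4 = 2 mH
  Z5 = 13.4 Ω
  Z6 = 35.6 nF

Step 1 — Angular frequency: ω = 2π·f = 2π·63.2 = 397.1 rad/s.
Step 2 — Component impedances:
  Z1: Z = R = 706 Ω
  Z2: Z = 1/(jωC) = -j/(ω·C) = 0 - j5.358e+04 Ω
  Z3: Z = R = 787 Ω
  Z4: Z = jωL = j·397.1·0.002 = 0 + j0.7942 Ω
  Z5: Z = R = 13.4 Ω
  Z6: Z = 1/(jωC) = -j/(ω·C) = 0 - j7.074e+04 Ω
Step 3 — Ladder network (open output): work backward from the far end, alternating series and parallel combinations. Z_in = 1493 - j10.76 Ω = 1493∠-0.4° Ω.
Step 4 — Power factor: PF = cos(φ) = Re(Z)/|Z| = 1493/1493 = 1.
Step 5 — Type: Im(Z) = -10.76 ⇒ leading (phase φ = -0.4°).

PF = 1 (leading, φ = -0.4°)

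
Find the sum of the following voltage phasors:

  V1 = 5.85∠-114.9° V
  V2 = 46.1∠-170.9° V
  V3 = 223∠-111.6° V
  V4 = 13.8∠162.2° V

Step 1 — Convert each phasor to rectangular form:
  V1 = 5.85·(cos(-114.9°) + j·sin(-114.9°)) = -2.463 - j5.306 V
  V2 = 46.1·(cos(-170.9°) + j·sin(-170.9°)) = -45.52 - j7.291 V
  V3 = 223·(cos(-111.6°) + j·sin(-111.6°)) = -82.09 - j207.3 V
  V4 = 13.8·(cos(162.2°) + j·sin(162.2°)) = -13.14 + j4.219 V
Step 2 — Sum components: V_total = -143.2 - j215.7 V.
Step 3 — Convert to polar: |V_total| = 258.9 V, ∠V_total = -123.6°.

V_total = 258.9∠-123.6° V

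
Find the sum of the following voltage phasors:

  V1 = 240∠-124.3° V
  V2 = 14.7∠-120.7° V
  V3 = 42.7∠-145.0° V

Step 1 — Convert each phasor to rectangular form:
  V1 = 240·(cos(-124.3°) + j·sin(-124.3°)) = -135.2 - j198.3 V
  V2 = 14.7·(cos(-120.7°) + j·sin(-120.7°)) = -7.505 - j12.64 V
  V3 = 42.7·(cos(-145.0°) + j·sin(-145.0°)) = -34.98 - j24.49 V
Step 2 — Sum components: V_total = -177.7 - j235.4 V.
Step 3 — Convert to polar: |V_total| = 295 V, ∠V_total = -127.1°.

V_total = 295∠-127.1° V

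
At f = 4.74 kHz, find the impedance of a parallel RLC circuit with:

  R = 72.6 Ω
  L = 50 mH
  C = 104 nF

Step 1 — Angular frequency: ω = 2π·f = 2π·4740 = 2.978e+04 rad/s.
Step 2 — Component impedances:
  R: Z = R = 72.6 Ω
  L: Z = jωL = j·2.978e+04·0.05 = 0 + j1489 Ω
  C: Z = 1/(jωC) = -j/(ω·C) = 0 - j322.9 Ω
Step 3 — Parallel combination: 1/Z_total = 1/R + 1/L + 1/C; Z_total = 70.42 - j12.4 Ω = 71.5∠-10.0° Ω.

Z = 70.42 - j12.4 Ω = 71.5∠-10.0° Ω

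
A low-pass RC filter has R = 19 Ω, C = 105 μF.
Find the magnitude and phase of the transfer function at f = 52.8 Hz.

Step 1 — Angular frequency: ω = 2π·52.8 = 331.8 rad/s.
Step 2 — Transfer function: H(jω) = 1/(1 + jωRC).
Step 3 — Denominator: 1 + jωRC = 1 + j·331.8·19·0.000105 = 1 + j0.6618.
Step 4 — H = 0.6954 - j0.4602.
Step 5 — Magnitude: |H| = 0.8339 (-1.6 dB); phase: φ = -33.5°.

|H| = 0.8339 (-1.6 dB), φ = -33.5°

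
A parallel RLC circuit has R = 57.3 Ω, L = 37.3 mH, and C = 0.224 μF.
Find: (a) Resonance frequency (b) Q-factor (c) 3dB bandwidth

Step 1 — Resonance: ω₀ = 1/√(LC) = 1/√(0.0373·2.24e-07) = 1.094e+04 rad/s.
Step 2 — f₀ = ω₀/(2π) = 1741 Hz.
Step 3 — Parallel Q: Q = R/(ω₀L) = 57.3/(1.094e+04·0.0373) = 0.1404.
Step 4 — Bandwidth: Δω = ω₀/Q = 7.791e+04 rad/s; BW = Δω/(2π) = 1.24e+04 Hz.

(a) f₀ = 1741 Hz  (b) Q = 0.1404  (c) BW = 1.24e+04 Hz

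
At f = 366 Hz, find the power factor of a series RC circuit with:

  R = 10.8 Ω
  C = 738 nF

Step 1 — Angular frequency: ω = 2π·f = 2π·366 = 2300 rad/s.
Step 2 — Component impedances:
  R: Z = R = 10.8 Ω
  C: Z = 1/(jωC) = -j/(ω·C) = 0 - j589.2 Ω
Step 3 — Series combination: Z_total = R + C = 10.8 - j589.2 Ω = 589.3∠-88.9° Ω.
Step 4 — Power factor: PF = cos(φ) = Re(Z)/|Z| = 10.8/589.3 = 0.01833.
Step 5 — Type: Im(Z) = -589.2 ⇒ leading (phase φ = -88.9°).

PF = 0.01833 (leading, φ = -88.9°)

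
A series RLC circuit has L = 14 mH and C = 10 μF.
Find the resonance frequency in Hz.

Step 1 — Resonance condition Im(Z)=0 gives ω₀ = 1/√(LC).
Step 2 — ω₀ = 1/√(0.014·1e-05) = 2673 rad/s.
Step 3 — f₀ = ω₀/(2π) = 425.4 Hz.

f₀ = 425.4 Hz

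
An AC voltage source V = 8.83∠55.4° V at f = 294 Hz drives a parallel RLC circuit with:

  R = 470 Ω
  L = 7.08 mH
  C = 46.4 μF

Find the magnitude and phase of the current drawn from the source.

Step 1 — Angular frequency: ω = 2π·f = 2π·294 = 1847 rad/s.
Step 2 — Component impedances:
  R: Z = R = 470 Ω
  L: Z = jωL = j·1847·0.00708 = 0 + j13.08 Ω
  C: Z = 1/(jωC) = -j/(ω·C) = 0 - j11.67 Ω
Step 3 — Parallel combination: 1/Z_total = 1/R + 1/L + 1/C; Z_total = 23.61 - j102.7 Ω = 105.3∠-77.0° Ω.
Step 4 — Source phasor: V = 8.83∠55.4° V = 5.014 + j7.268 V.
Step 5 — Ohm's law: I = V / Z_total = (5.014 + j7.268) / (23.61 - j102.7) = -0.05658 + j0.06185 A.
Step 6 — Convert to polar: |I| = 0.08383 A, ∠I = 132.4°.

I = 0.08383∠132.4° A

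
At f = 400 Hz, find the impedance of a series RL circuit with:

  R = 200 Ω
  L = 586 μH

Step 1 — Angular frequency: ω = 2π·f = 2π·400 = 2513 rad/s.
Step 2 — Component impedances:
  R: Z = R = 200 Ω
  L: Z = jωL = j·2513·0.000586 = 0 + j1.473 Ω
Step 3 — Series combination: Z_total = R + L = 200 + j1.473 Ω = 200∠0.4° Ω.

Z = 200 + j1.473 Ω = 200∠0.4° Ω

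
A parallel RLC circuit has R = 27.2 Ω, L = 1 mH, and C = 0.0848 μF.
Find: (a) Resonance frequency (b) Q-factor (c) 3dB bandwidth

Step 1 — Resonance: ω₀ = 1/√(LC) = 1/√(0.001·8.48e-08) = 1.086e+05 rad/s.
Step 2 — f₀ = ω₀/(2π) = 1.728e+04 Hz.
Step 3 — Parallel Q: Q = R/(ω₀L) = 27.2/(1.086e+05·0.001) = 0.2505.
Step 4 — Bandwidth: Δω = ω₀/Q = 4.335e+05 rad/s; BW = Δω/(2π) = 6.9e+04 Hz.

(a) f₀ = 1.728e+04 Hz  (b) Q = 0.2505  (c) BW = 6.9e+04 Hz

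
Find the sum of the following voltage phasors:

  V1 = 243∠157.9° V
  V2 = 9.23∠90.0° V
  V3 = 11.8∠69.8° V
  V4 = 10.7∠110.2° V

Step 1 — Convert each phasor to rectangular form:
  V1 = 243·(cos(157.9°) + j·sin(157.9°)) = -225.1 + j91.42 V
  V2 = 9.23·(cos(90.0°) + j·sin(90.0°)) = 0 + j9.23 V
  V3 = 11.8·(cos(69.8°) + j·sin(69.8°)) = 4.075 + j11.07 V
  V4 = 10.7·(cos(110.2°) + j·sin(110.2°)) = -3.695 + j10.04 V
Step 2 — Sum components: V_total = -224.8 + j121.8 V.
Step 3 — Convert to polar: |V_total| = 255.6 V, ∠V_total = 151.6°.

V_total = 255.6∠151.6° V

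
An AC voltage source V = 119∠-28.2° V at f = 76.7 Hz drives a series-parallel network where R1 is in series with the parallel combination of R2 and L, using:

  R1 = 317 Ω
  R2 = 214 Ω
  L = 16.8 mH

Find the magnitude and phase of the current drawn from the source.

Step 1 — Angular frequency: ω = 2π·f = 2π·76.7 = 481.9 rad/s.
Step 2 — Component impedances:
  R1: Z = R = 317 Ω
  R2: Z = R = 214 Ω
  L: Z = jωL = j·481.9·0.0168 = 0 + j8.096 Ω
Step 3 — Parallel branch: R2 || L = 1/(1/R2 + 1/L) = 0.3059 + j8.085 Ω.
Step 4 — Series with R1: Z_total = R1 + (R2 || L) = 317.3 + j8.085 Ω = 317.4∠1.5° Ω.
Step 5 — Source phasor: V = 119∠-28.2° V = 104.9 - j56.23 V.
Step 6 — Ohm's law: I = V / Z_total = (104.9 - j56.23) / (317.3 + j8.085) = 0.3258 - j0.1855 A.
Step 7 — Convert to polar: |I| = 0.3749 A, ∠I = -29.7°.

I = 0.3749∠-29.7° A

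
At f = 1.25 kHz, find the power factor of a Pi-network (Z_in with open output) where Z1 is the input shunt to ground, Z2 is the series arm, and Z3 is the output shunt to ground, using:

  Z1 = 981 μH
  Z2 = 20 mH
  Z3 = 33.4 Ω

Step 1 — Angular frequency: ω = 2π·f = 2π·1250 = 7854 rad/s.
Step 2 — Component impedances:
  Z1: Z = jωL = j·7854·0.000981 = 0 + j7.705 Ω
  Z2: Z = jωL = j·7854·0.02 = 0 + j157.1 Ω
  Z3: Z = R = 33.4 Ω
Step 3 — With open output, the series arm Z2 and the output shunt Z3 appear in series to ground: Z2 + Z3 = 33.4 + j157.1 Ω.
Step 4 — Parallel with input shunt Z1: Z_in = Z1 || (Z2 + Z3) = 0.07014 + j7.359 Ω = 7.359∠89.5° Ω.
Step 5 — Power factor: PF = cos(φ) = Re(Z)/|Z| = 0.07014/7.359 = 0.009531.
Step 6 — Type: Im(Z) = 7.359 ⇒ lagging (phase φ = 89.5°).

PF = 0.009531 (lagging, φ = 89.5°)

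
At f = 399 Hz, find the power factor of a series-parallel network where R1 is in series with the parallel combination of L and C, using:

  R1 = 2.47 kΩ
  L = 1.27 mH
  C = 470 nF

Step 1 — Angular frequency: ω = 2π·f = 2π·399 = 2507 rad/s.
Step 2 — Component impedances:
  R1: Z = R = 2470 Ω
  L: Z = jωL = j·2507·0.00127 = 0 + j3.184 Ω
  C: Z = 1/(jωC) = -j/(ω·C) = 0 - j848.7 Ω
Step 3 — Parallel branch: L || C = 1/(1/L + 1/C) = 0 + j3.196 Ω.
Step 4 — Series with R1: Z_total = R1 + (L || C) = 2470 + j3.196 Ω = 2470∠0.1° Ω.
Step 5 — Power factor: PF = cos(φ) = Re(Z)/|Z| = 2470/2470 = 1.
Step 6 — Type: Im(Z) = 3.196 ⇒ lagging (phase φ = 0.1°).

PF = 1 (lagging, φ = 0.1°)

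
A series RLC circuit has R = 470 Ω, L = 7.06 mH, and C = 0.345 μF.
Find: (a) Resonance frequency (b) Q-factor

Step 1 — Resonance condition Im(Z)=0 gives ω₀ = 1/√(LC).
Step 2 — ω₀ = 1/√(0.00706·3.45e-07) = 2.026e+04 rad/s.
Step 3 — f₀ = ω₀/(2π) = 3225 Hz.
Step 4 — Series Q: Q = ω₀L/R = 2.026e+04·0.00706/470 = 0.3044.

(a) f₀ = 3225 Hz  (b) Q = 0.3044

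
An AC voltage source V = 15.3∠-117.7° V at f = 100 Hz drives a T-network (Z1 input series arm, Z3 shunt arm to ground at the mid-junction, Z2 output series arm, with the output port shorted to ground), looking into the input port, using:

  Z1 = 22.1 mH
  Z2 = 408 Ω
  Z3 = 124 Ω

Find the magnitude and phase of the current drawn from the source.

Step 1 — Angular frequency: ω = 2π·f = 2π·100 = 628.3 rad/s.
Step 2 — Component impedances:
  Z1: Z = jωL = j·628.3·0.0221 = 0 + j13.89 Ω
  Z2: Z = R = 408 Ω
  Z3: Z = R = 124 Ω
Step 3 — With the output port shorted to ground, the output series arm Z2 runs from the junction to ground; the shunt arm Z3 also runs from the junction to ground. They appear in parallel: Z3 || Z2 = 95.1 Ω.
Step 4 — Series with input arm Z1: Z_in = Z1 + (Z3 || Z2) = 95.1 + j13.89 Ω = 96.11∠8.3° Ω.
Step 5 — Source phasor: V = 15.3∠-117.7° V = -7.112 - j13.55 V.
Step 6 — Ohm's law: I = V / Z_total = (-7.112 - j13.55) / (95.1 + j13.89) = -0.09359 - j0.1288 A.
Step 7 — Convert to polar: |I| = 0.1592 A, ∠I = -126.0°.

I = 0.1592∠-126.0° A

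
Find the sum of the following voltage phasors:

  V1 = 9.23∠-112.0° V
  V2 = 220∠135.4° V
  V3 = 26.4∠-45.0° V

Step 1 — Convert each phasor to rectangular form:
  V1 = 9.23·(cos(-112.0°) + j·sin(-112.0°)) = -3.458 - j8.558 V
  V2 = 220·(cos(135.4°) + j·sin(135.4°)) = -156.6 + j154.5 V
  V3 = 26.4·(cos(-45.0°) + j·sin(-45.0°)) = 18.67 - j18.67 V
Step 2 — Sum components: V_total = -141.4 + j127.2 V.
Step 3 — Convert to polar: |V_total| = 190.3 V, ∠V_total = 138.0°.

V_total = 190.3∠138.0° V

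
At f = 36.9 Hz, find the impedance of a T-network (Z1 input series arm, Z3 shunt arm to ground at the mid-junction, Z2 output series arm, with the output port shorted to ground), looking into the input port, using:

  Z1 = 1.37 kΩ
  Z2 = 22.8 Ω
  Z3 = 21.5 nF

Step 1 — Angular frequency: ω = 2π·f = 2π·36.9 = 231.8 rad/s.
Step 2 — Component impedances:
  Z1: Z = R = 1370 Ω
  Z2: Z = R = 22.8 Ω
  Z3: Z = 1/(jωC) = -j/(ω·C) = 0 - j2.006e+05 Ω
Step 3 — With the output port shorted to ground, the output series arm Z2 runs from the junction to ground; the shunt arm Z3 also runs from the junction to ground. They appear in parallel: Z3 || Z2 = 22.8 - j0.002591 Ω.
Step 4 — Series with input arm Z1: Z_in = Z1 + (Z3 || Z2) = 1393 - j0.002591 Ω = 1393∠-0.0° Ω.

Z = 1393 - j0.002591 Ω = 1393∠-0.0° Ω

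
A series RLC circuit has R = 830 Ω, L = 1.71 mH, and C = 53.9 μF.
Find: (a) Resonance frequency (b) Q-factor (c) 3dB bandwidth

Step 1 — Resonance: ω₀ = 1/√(LC) = 1/√(0.00171·5.39e-05) = 3294 rad/s.
Step 2 — f₀ = ω₀/(2π) = 524.2 Hz.
Step 3 — Series Q: Q = ω₀L/R = 3294·0.00171/830 = 0.006786.
Step 4 — Bandwidth: Δω = ω₀/Q = 4.854e+05 rad/s; BW = Δω/(2π) = 7.725e+04 Hz.

(a) f₀ = 524.2 Hz  (b) Q = 0.006786  (c) BW = 7.725e+04 Hz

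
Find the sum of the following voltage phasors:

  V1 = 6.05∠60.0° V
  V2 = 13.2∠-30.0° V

Step 1 — Convert each phasor to rectangular form:
  V1 = 6.05·(cos(60.0°) + j·sin(60.0°)) = 3.025 + j5.239 V
  V2 = 13.2·(cos(-30.0°) + j·sin(-30.0°)) = 11.43 - j6.6 V
Step 2 — Sum components: V_total = 14.46 - j1.361 V.
Step 3 — Convert to polar: |V_total| = 14.52 V, ∠V_total = -5.4°.

V_total = 14.52∠-5.4° V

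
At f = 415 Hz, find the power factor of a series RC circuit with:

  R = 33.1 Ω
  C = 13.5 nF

Step 1 — Angular frequency: ω = 2π·f = 2π·415 = 2608 rad/s.
Step 2 — Component impedances:
  R: Z = R = 33.1 Ω
  C: Z = 1/(jωC) = -j/(ω·C) = 0 - j2.841e+04 Ω
Step 3 — Series combination: Z_total = R + C = 33.1 - j2.841e+04 Ω = 2.841e+04∠-89.9° Ω.
Step 4 — Power factor: PF = cos(φ) = Re(Z)/|Z| = 33.1/2.841e+04 = 0.001165.
Step 5 — Type: Im(Z) = -2.841e+04 ⇒ leading (phase φ = -89.9°).

PF = 0.001165 (leading, φ = -89.9°)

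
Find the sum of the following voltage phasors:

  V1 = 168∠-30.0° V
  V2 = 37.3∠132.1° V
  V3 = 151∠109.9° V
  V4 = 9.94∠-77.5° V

Step 1 — Convert each phasor to rectangular form:
  V1 = 168·(cos(-30.0°) + j·sin(-30.0°)) = 145.5 - j84 V
  V2 = 37.3·(cos(132.1°) + j·sin(132.1°)) = -25.01 + j27.68 V
  V3 = 151·(cos(109.9°) + j·sin(109.9°)) = -51.4 + j142 V
  V4 = 9.94·(cos(-77.5°) + j·sin(-77.5°)) = 2.151 - j9.704 V
Step 2 — Sum components: V_total = 71.24 + j75.95 V.
Step 3 — Convert to polar: |V_total| = 104.1 V, ∠V_total = 46.8°.

V_total = 104.1∠46.8° V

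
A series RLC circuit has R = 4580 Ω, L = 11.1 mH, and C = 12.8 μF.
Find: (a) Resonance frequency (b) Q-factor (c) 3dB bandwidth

Step 1 — Resonance: ω₀ = 1/√(LC) = 1/√(0.0111·1.28e-05) = 2653 rad/s.
Step 2 — f₀ = ω₀/(2π) = 422.2 Hz.
Step 3 — Series Q: Q = ω₀L/R = 2653·0.0111/4580 = 0.00643.
Step 4 — Bandwidth: Δω = ω₀/Q = 4.126e+05 rad/s; BW = Δω/(2π) = 6.567e+04 Hz.

(a) f₀ = 422.2 Hz  (b) Q = 0.00643  (c) BW = 6.567e+04 Hz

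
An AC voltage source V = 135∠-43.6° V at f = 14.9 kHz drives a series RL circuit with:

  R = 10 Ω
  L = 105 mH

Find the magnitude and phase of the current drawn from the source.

Step 1 — Angular frequency: ω = 2π·f = 2π·1.49e+04 = 9.362e+04 rad/s.
Step 2 — Component impedances:
  R: Z = R = 10 Ω
  L: Z = jωL = j·9.362e+04·0.105 = 0 + j9830 Ω
Step 3 — Series combination: Z_total = R + L = 10 + j9830 Ω = 9830∠89.9° Ω.
Step 4 — Source phasor: V = 135∠-43.6° V = 97.76 - j93.1 V.
Step 5 — Ohm's law: I = V / Z_total = (97.76 - j93.1) / (10 + j9830) = -0.009461 - j0.009955 A.
Step 6 — Convert to polar: |I| = 0.01373 A, ∠I = -133.5°.

I = 0.01373∠-133.5° A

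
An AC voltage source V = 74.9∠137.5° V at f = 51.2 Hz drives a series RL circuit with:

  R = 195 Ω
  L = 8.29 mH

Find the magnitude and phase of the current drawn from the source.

Step 1 — Angular frequency: ω = 2π·f = 2π·51.2 = 321.7 rad/s.
Step 2 — Component impedances:
  R: Z = R = 195 Ω
  L: Z = jωL = j·321.7·0.00829 = 0 + j2.667 Ω
Step 3 — Series combination: Z_total = R + L = 195 + j2.667 Ω = 195∠0.8° Ω.
Step 4 — Source phasor: V = 74.9∠137.5° V = -55.22 + j50.6 V.
Step 5 — Ohm's law: I = V / Z_total = (-55.22 + j50.6) / (195 + j2.667) = -0.2796 + j0.2633 A.
Step 6 — Convert to polar: |I| = 0.3841 A, ∠I = 136.7°.

I = 0.3841∠136.7° A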